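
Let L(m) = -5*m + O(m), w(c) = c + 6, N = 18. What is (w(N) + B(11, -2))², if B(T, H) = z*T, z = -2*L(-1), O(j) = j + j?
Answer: 1764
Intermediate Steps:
O(j) = 2*j
w(c) = 6 + c
L(m) = -3*m (L(m) = -5*m + 2*m = -3*m)
z = -6 (z = -(-6)*(-1) = -2*3 = -6)
B(T, H) = -6*T
(w(N) + B(11, -2))² = ((6 + 18) - 6*11)² = (24 - 66)² = (-42)² = 1764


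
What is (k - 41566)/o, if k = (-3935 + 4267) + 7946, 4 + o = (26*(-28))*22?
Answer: 2774/1335 ≈ 2.0779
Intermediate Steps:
o = -16020 (o = -4 + (26*(-28))*22 = -4 - 728*22 = -4 - 16016 = -16020)
k = 8278 (k = 332 + 7946 = 8278)
(k - 41566)/o = (8278 - 41566)/(-16020) = -33288*(-1/16020) = 2774/1335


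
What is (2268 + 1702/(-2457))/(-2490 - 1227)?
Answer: -5570774/9132669 ≈ -0.60998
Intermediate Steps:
(2268 + 1702/(-2457))/(-2490 - 1227) = (2268 + 1702*(-1/2457))/(-3717) = (2268 - 1702/2457)*(-1/3717) = (5570774/2457)*(-1/3717) = -5570774/9132669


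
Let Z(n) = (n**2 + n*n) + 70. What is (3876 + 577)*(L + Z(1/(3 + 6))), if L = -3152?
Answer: -1111646920/81 ≈ -1.3724e+7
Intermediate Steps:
Z(n) = 70 + 2*n**2 (Z(n) = (n**2 + n**2) + 70 = 2*n**2 + 70 = 70 + 2*n**2)
(3876 + 577)*(L + Z(1/(3 + 6))) = (3876 + 577)*(-3152 + (70 + 2*(1/(3 + 6))**2)) = 4453*(-3152 + (70 + 2*(1/9)**2)) = 4453*(-3152 + (70 + 2*(1/81))) = 4453*(-3152 + (70 + 2/81)) = 4453*(-3152 + 5672/81) = 4453*(-249640/81) = -1111646920/81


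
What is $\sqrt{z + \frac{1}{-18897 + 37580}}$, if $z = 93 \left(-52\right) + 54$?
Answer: $\frac{i \sqrt{1669178547715}}{18683} \approx 69.152 i$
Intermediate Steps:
$z = -4782$ ($z = -4836 + 54 = -4782$)
$\sqrt{z + \frac{1}{-18897 + 37580}} = \sqrt{-4782 + \frac{1}{-18897 + 37580}} = \sqrt{-4782 + \frac{1}{18683}} = \sqrt{- \frac{89342105}{18683}} = \frac{i \sqrt{1669178547715}}{18683}$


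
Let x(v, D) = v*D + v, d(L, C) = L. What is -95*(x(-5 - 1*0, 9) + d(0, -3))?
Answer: 4750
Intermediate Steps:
x(v, D) = v + D*v (x(v, D) = D*v + v = v + D*v)
-95*(x(-5 - 1*0, 9) + d(0, -3)) = -95*((-5 - 1*0)*(1 + 9) + 0) = -95*((-5 + 0)*10 + 0) = -95*(-5*10 + 0) = -95*(-50 + 0) = -95*(-50) = 4750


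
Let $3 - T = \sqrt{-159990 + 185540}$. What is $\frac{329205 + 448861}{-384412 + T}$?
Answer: $- \frac{299095572994}{147770253731} + \frac{3890330 \sqrt{1022}}{147770253731} \approx -2.0232$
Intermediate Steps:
$T = 3 - 5 \sqrt{1022}$ ($T = 3 - \sqrt{-159990 + 185540} = 3 - \sqrt{25550} = 3 - 5 \sqrt{1022} \approx -156.84$)
$\frac{329205 + 448861}{-384412 + T} = \frac{329205 + 448861}{-384412 + \left(3 - 5 \sqrt{1022}\right)} = \frac{778066}{-384409 - 5 \sqrt{1022}}$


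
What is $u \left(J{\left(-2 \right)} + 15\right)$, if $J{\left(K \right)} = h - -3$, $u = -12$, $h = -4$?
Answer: $-168$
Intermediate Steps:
$J{\left(K \right)} = -1$ ($J{\left(K \right)} = -4 - -3 = -4 + 3 = -1$)
$u \left(J{\left(-2 \right)} + 15\right) = - 12 \left(-1 + 15\right) = \left(-12\right) 14 = -168$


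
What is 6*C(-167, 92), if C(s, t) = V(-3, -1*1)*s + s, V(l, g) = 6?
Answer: -7014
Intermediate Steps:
C(s, t) = 7*s (C(s, t) = 6*s + s = 7*s)
6*C(-167, 92) = 6*(7*(-167)) = 6*(-1169) = -7014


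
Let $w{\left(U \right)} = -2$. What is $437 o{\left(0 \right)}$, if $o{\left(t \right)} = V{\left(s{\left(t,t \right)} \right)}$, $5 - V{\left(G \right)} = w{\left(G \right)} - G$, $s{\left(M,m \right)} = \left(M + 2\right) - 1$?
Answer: $3496$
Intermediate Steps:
$s{\left(M,m \right)} = 1 + M$ ($s{\left(M,m \right)} = \left(2 + M\right) - 1 = 1 + M$)
$V{\left(G \right)} = 7 + G$ ($V{\left(G \right)} = 5 - \left(-2 - G\right) = 5 + \left(2 + G\right) = 7 + G$)
$o{\left(t \right)} = 8 + t$ ($o{\left(t \right)} = 7 + \left(1 + t\right) = 8 + t$)
$437 o{\left(0 \right)} = 437 \left(8 + 0\right) = 437 \cdot 8 = 3496$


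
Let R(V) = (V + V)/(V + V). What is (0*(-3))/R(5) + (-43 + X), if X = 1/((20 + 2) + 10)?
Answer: -1375/32 ≈ -42.969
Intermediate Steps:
X = 1/32 (X = 1/(22 + 10) = 1/32 ≈ 0.031250)
R(V) = 1 (R(V) = (2*V)/((2*V)) = (2*V)*(1/(2*V)) = 1)
(0*(-3))/R(5) + (-43 + X) = (0*(-3))/1 + (-43 + 1/32) = 0*1 - 1375/32 = 0 - 1375/32 = -1375/32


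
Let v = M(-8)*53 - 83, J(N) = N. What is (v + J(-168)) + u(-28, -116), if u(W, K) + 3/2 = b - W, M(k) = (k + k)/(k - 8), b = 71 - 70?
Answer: -341/2 ≈ -170.50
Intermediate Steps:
b = 1
M(k) = 2*k/(-8 + k) (M(k) = (2*k)/(-8 + k) = 2*k/(-8 + k))
u(W, K) = -1/2 - W (u(W, K) = -3/2 + (1 - W) = -1/2 - W)
v = -30 (v = (2*(-8)/(-8 - 8))*53 - 83 = (2*(-8)/(-16))*53 - 83 = (2*(-8)*(-1/16))*53 - 83 = 1*53 - 83 = 53 - 83 = -30)
(v + J(-168)) + u(-28, -116) = (-30 - 168) + (-1/2 - 1*(-28)) = -198 + (-1/2 + 28) = -198 + 55/2 = -341/2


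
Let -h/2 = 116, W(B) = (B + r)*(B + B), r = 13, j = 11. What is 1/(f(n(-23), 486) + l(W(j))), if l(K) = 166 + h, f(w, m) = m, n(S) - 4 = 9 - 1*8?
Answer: 1/420 ≈ 0.0023810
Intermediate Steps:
n(S) = 5 (n(S) = 4 + (9 - 1*8) = 4 + (9 - 8) = 4 + 1 = 5)
W(B) = 2*B*(13 + B) (W(B) = (B + 13)*(B + B) = (13 + B)*(2*B) = 2*B*(13 + B))
h = -232 (h = -2*116 = -232)
l(K) = -66 (l(K) = 166 - 232 = -66)
1/(f(n(-23), 486) + l(W(j))) = 1/(486 - 66) = 1/420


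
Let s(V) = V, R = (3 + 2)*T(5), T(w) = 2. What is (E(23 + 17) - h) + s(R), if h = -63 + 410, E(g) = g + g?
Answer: -257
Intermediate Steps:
E(g) = 2*g
R = 10 (R = (3 + 2)*2 = 5*2 = 10)
h = 347
(E(23 + 17) - h) + s(R) = (2*(23 + 17) - 1*347) + 10 = (2*40 - 347) + 10 = (80 - 347) + 10 = -267 + 10 = -257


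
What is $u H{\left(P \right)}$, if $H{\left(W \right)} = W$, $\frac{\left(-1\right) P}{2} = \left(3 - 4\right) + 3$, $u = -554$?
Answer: $2216$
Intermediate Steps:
$P = -4$ ($P = - 2 \left(\left(3 - 4\right) + 3\right) = - 2 \left(-1 + 3\right) = \left(-2\right) 2 = -4$)
$u H{\left(P \right)} = \left(-554\right) \left(-4\right) = 2216$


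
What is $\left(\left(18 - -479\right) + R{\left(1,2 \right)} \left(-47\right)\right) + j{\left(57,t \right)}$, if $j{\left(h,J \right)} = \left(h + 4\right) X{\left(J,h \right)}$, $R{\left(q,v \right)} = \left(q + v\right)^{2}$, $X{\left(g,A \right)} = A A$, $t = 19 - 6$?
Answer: $198263$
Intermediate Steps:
$t = 13$
$X{\left(g,A \right)} = A^{2}$
$j{\left(h,J \right)} = h^{2} \left(4 + h\right)$ ($j{\left(h,J \right)} = \left(h + 4\right) h^{2} = \left(4 + h\right) h^{2} = h^{2} \left(4 + h\right)$)
$\left(\left(18 - -479\right) + R{\left(1,2 \right)} \left(-47\right)\right) + j{\left(57,t \right)} = \left(\left(18 - -479\right) + \left(1 + 2\right)^{2} \left(-47\right)\right) + 57^{2} \left(4 + 57\right) = \left(\left(18 + 479\right) + 3^{2} \left(-47\right)\right) + 3249 \cdot 61 = \left(497 + 9 \left(-47\right)\right) + 198189 = \left(497 - 423\right) + 198189 = 74 + 198189 = 198263$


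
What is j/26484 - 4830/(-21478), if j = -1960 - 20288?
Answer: -14580201/23700973 ≈ -0.61517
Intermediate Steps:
j = -22248
j/26484 - 4830/(-21478) = -22248/26484 - 4830/(-21478) = -22248*1/26484 - 4830*(-1/21478) = -1854/2207 + 2415/10739 = -14580201/23700973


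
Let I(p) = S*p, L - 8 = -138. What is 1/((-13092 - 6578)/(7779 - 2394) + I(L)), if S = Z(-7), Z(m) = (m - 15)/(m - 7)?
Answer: -7539/1567648 ≈ -0.0048091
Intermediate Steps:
Z(m) = (-15 + m)/(-7 + m)
L = -130 (L = 8 - 138 = -130)
S = 11/7 (S = (-15 - 7)/(-7 - 7) = -22/(-14) = -1/14*(-22) = 11/7 ≈ 1.5714)
I(p) = 11*p/7
1/((-13092 - 6578)/(7779 - 2394) + I(L)) = 1/((-13092 - 6578)/(7779 - 2394) + (11/7)*(-130)) = 1/(-19670/5385 - 1430/7) = 1/(-19670*1/5385 - 1430/7) = 1/(-3934/1077 - 1430/7) = 1/(-1567648/7539) = -7539/1567648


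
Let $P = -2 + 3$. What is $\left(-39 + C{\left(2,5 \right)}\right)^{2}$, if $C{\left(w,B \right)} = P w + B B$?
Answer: $144$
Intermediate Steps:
$P = 1$
$C{\left(w,B \right)} = w + B^{2}$ ($C{\left(w,B \right)} = 1 w + B B = w + B^{2}$)
$\left(-39 + C{\left(2,5 \right)}\right)^{2} = \left(-39 + \left(2 + 5^{2}\right)\right)^{2} = \left(-39 + \left(2 + 25\right)\right)^{2} = \left(-39 + 27\right)^{2} = \left(-12\right)^{2} = 144$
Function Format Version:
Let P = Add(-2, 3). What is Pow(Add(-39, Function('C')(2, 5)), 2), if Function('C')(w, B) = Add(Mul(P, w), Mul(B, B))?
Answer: 144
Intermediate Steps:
P = 1
Function('C')(w, B) = Add(w, Pow(B, 2)) (Function('C')(w, B) = Add(Mul(1, w), Mul(B, B)) = Add(w, Pow(B, 2)))
Pow(Add(-39, Function('C')(2, 5)), 2) = Pow(Add(-39, Add(2, Pow(5, 2))), 2) = Pow(Add(-39, Add(2, 25)), 2) = Pow(Add(-39, 27), 2) = Pow(-12, 2) = 144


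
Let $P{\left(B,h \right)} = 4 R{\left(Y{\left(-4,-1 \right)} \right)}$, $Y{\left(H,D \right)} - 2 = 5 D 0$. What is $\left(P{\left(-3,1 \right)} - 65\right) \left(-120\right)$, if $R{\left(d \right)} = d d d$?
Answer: $3960$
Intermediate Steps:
$Y{\left(H,D \right)} = 2$ ($Y{\left(H,D \right)} = 2 + 5 D 0 = 2 + 0 = 2$)
$R{\left(d \right)} = d^{3}$ ($R{\left(d \right)} = d d^{2} = d^{3}$)
$P{\left(B,h \right)} = 32$ ($P{\left(B,h \right)} = 4 \cdot 2^{3} = 4 \cdot 8 = 32$)
$\left(P{\left(-3,1 \right)} - 65\right) \left(-120\right) = \left(32 - 65\right) \left(-120\right) = \left(-33\right) \left(-120\right) = 3960$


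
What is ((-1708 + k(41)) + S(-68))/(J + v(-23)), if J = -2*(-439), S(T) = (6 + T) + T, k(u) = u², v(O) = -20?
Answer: -157/858 ≈ -0.18298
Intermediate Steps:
S(T) = 6 + 2*T
J = 878
((-1708 + k(41)) + S(-68))/(J + v(-23)) = ((-1708 + 41²) + (6 + 2*(-68)))/(878 - 20) = ((-1708 + 1681) + (6 - 136))/858 = (-27 - 130)*(1/858) = -157*1/858 = -157/858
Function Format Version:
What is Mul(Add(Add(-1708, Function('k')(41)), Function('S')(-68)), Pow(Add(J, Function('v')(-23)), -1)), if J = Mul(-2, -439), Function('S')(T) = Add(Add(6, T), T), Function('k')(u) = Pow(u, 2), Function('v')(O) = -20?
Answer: Rational(-157, 858) ≈ -0.18298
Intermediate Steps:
Function('S')(T) = Add(6, Mul(2, T))
J = 878
Mul(Add(Add(-1708, Function('k')(41)), Function('S')(-68)), Pow(Add(J, Function('v')(-23)), -1)) = Mul(Add(Add(-1708, Pow(41, 2)), Add(6, Mul(2, -68))), Pow(Add(878, -20), -1)) = Mul(Add(Add(-1708, 1681), Add(6, -136)), Pow(858, -1)) = Mul(Add(-27, -130), Rational(1, 858)) = Mul(-157, Rational(1, 858)) = Rational(-157, 858)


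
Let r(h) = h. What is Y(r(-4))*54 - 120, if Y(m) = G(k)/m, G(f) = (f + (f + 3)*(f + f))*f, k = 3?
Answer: -3399/2 ≈ -1699.5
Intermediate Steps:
G(f) = f*(f + 2*f*(3 + f)) (G(f) = (f + (3 + f)*(2*f))*f = (f + 2*f*(3 + f))*f = f*(f + 2*f*(3 + f)))
Y(m) = 117/m (Y(m) = (3²*(7 + 2*3))/m = (9*(7 + 6))/m = (9*13)/m = 117/m)
Y(r(-4))*54 - 120 = (117/(-4))*54 - 120 = (117*(-¼))*54 - 120 = -117/4*54 - 120 = -3159/2 - 120 = -3399/2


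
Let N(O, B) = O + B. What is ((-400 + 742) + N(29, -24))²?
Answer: 120409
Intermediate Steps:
N(O, B) = B + O
((-400 + 742) + N(29, -24))² = ((-400 + 742) + (-24 + 29))² = (342 + 5)² = 347² = 120409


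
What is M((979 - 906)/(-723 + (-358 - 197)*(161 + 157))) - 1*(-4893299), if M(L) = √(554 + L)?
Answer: 4893299 + √17398050905877/177213 ≈ 4.8933e+6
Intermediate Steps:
M((979 - 906)/(-723 + (-358 - 197)*(161 + 157))) - 1*(-4893299) = √(554 + (979 - 906)/(-723 + (-358 - 197)*(161 + 157))) - 1*(-4893299) = √(554 + 73/(-723 - 555*318)) + 4893299 = √(554 + 73/(-723 - 176490)) + 4893299 = √(554 + 73/(-177213)) + 4893299 = √(554 + 73*(-1/177213)) + 4893299 = √(554 - 73/177213) + 4893299 = √(98175929/177213) + 4893299 = √17398050905877/177213 + 4893299 = 4893299 + √17398050905877/177213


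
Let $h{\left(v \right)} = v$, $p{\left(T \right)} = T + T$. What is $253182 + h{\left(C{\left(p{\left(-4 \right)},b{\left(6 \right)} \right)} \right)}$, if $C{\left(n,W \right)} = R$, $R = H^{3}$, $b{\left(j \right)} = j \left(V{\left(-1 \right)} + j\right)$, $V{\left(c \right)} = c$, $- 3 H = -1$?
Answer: $\frac{6835915}{27} \approx 2.5318 \cdot 10^{5}$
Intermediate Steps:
$H = \frac{1}{3}$ ($H = \left(- \frac{1}{3}\right) \left(-1\right) = \frac{1}{3} \approx 0.33333$)
$b{\left(j \right)} = j \left(-1 + j\right)$
$p{\left(T \right)} = 2 T$
$R = \frac{1}{27}$ ($R = \left(\frac{1}{3}\right)^{3} = \frac{1}{27} \approx 0.037037$)
$C{\left(n,W \right)} = \frac{1}{27}$
$253182 + h{\left(C{\left(p{\left(-4 \right)},b{\left(6 \right)} \right)} \right)} = 253182 + \frac{1}{27} = \frac{6835915}{27}$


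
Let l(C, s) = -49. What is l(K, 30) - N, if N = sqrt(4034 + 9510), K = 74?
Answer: -49 - 2*sqrt(3386) ≈ -165.38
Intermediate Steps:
N = 2*sqrt(3386) (N = sqrt(13544) = 2*sqrt(3386) ≈ 116.38)
l(K, 30) - N = -49 - 2*sqrt(3386)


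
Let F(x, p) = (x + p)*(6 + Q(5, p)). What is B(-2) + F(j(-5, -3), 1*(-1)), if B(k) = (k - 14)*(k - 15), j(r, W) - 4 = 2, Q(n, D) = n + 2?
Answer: 337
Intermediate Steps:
Q(n, D) = 2 + n
j(r, W) = 6 (j(r, W) = 4 + 2 = 6)
B(k) = (-15 + k)*(-14 + k) (B(k) = (-14 + k)*(-15 + k) = (-15 + k)*(-14 + k))
F(x, p) = 13*p + 13*x (F(x, p) = (x + p)*(6 + (2 + 5)) = (p + x)*(6 + 7) = (p + x)*13 = 13*p + 13*x)
B(-2) + F(j(-5, -3), 1*(-1)) = (210 + (-2)**2 - 29*(-2)) + (13*(1*(-1)) + 13*6) = (210 + 4 + 58) + (13*(-1) + 78) = 272 + (-13 + 78) = 272 + 65 = 337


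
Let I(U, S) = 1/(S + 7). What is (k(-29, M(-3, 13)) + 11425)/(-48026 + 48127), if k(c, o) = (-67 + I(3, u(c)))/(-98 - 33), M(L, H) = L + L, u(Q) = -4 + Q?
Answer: 38915293/344006 ≈ 113.12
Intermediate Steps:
M(L, H) = 2*L
I(U, S) = 1/(7 + S)
k(c, o) = 67/131 - 1/(131*(3 + c)) (k(c, o) = (-67 + 1/(7 + (-4 + c)))/(-98 - 33) = (-67 + 1/(3 + c))/(-131) = (-67 + 1/(3 + c))*(-1/131) = 67/131 - 1/(131*(3 + c)))
(k(-29, M(-3, 13)) + 11425)/(-48026 + 48127) = ((200 + 67*(-29))/(131*(3 - 29)) + 11425)/(-48026 + 48127) = ((1/131)*(200 - 1943)/(-26) + 11425)/101 = ((1/131)*(-1/26)*(-1743) + 11425)*(1/101) = (1743/3406 + 11425)*(1/101) = (38915293/3406)*(1/101) = 38915293/344006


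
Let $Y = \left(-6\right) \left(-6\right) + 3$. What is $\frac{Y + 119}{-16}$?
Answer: $- \frac{79}{8} \approx -9.875$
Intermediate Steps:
$Y = 39$ ($Y = 36 + 3 = 39$)
$\frac{Y + 119}{-16} = \frac{39 + 119}{-16} = \left(- \frac{1}{16}\right) 158 = - \frac{79}{8}$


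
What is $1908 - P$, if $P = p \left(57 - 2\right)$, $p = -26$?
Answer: $3338$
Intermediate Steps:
$P = -1430$ ($P = - 26 \left(57 - 2\right) = \left(-26\right) 55 = -1430$)
$1908 - P = 1908 - -1430 = 1908 + 1430 = 3338$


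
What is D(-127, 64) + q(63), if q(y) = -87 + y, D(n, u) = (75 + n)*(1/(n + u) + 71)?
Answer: -234056/63 ≈ -3715.2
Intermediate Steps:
D(n, u) = (71 + 1/(n + u))*(75 + n) (D(n, u) = (75 + n)*(71 + 1/(n + u)) = (71 + 1/(n + u))*(75 + n))
D(-127, 64) + q(63) = (75 + 71*(-127)² + 5325*64 + 5326*(-127) + 71*(-127)*64)/(-127 + 64) + (-87 + 63) = (75 + 71*16129 + 340800 - 676402 - 577088)/(-63) - 24 = -(75 + 1145159 + 340800 - 676402 - 577088)/63 - 24 = -1/63*232544 - 24 = -232544/63 - 24 = -234056/63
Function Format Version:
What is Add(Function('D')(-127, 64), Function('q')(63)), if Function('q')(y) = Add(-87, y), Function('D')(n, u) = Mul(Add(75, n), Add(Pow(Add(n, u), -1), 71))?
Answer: Rational(-234056, 63) ≈ -3715.2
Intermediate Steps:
Function('D')(n, u) = Mul(Add(71, Pow(Add(n, u), -1)), Add(75, n)) (Function('D')(n, u) = Mul(Add(75, n), Add(71, Pow(Add(n, u), -1))) = Mul(Add(71, Pow(Add(n, u), -1)), Add(75, n)))
Add(Function('D')(-127, 64), Function('q')(63)) = Add(Mul(Pow(Add(-127, 64), -1), Add(75, Mul(71, Pow(-127, 2)), Mul(5325, 64), Mul(5326, -127), Mul(71, -127, 64))), Add(-87, 63)) = Add(Mul(Pow(-63, -1), Add(75, Mul(71, 16129), 340800, -676402, -577088)), -24) = Add(Mul(Rational(-1, 63), Add(75, 1145159, 340800, -676402, -577088)), -24) = Add(Mul(Rational(-1, 63), 232544), -24) = Add(Rational(-232544, 63), -24) = Rational(-234056, 63)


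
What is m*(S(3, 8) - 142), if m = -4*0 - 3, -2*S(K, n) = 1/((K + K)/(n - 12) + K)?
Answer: 427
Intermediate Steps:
S(K, n) = -1/(2*(K + 2*K/(-12 + n))) (S(K, n) = -1/(2*((K + K)/(n - 12) + K)) = -1/(2*((2*K)/(-12 + n) + K)) = -1/(2*(2*K/(-12 + n) + K)) = -1/(2*(K + 2*K/(-12 + n))))
m = -3 (m = 0 - 3 = -3)
m*(S(3, 8) - 142) = -3*((½)*(12 - 1*8)/(3*(-10 + 8)) - 142) = -3*((½)*(⅓)*(12 - 8)/(-2) - 142) = -3*((½)*(⅓)*(-½)*4 - 142) = -3*(-⅓ - 142) = -3*(-427/3) = 427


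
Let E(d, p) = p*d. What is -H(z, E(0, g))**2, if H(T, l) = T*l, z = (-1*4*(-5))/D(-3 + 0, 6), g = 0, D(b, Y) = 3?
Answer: 0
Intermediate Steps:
z = 20/3 (z = (-1*4*(-5))/3 = -4*(-5)*(1/3) = 20*(1/3) = 20/3 ≈ 6.6667)
E(d, p) = d*p
-H(z, E(0, g))**2 = -(20*(0*0)/3)**2 = -((20/3)*0)**2 = -1*0**2 = -1*0 = 0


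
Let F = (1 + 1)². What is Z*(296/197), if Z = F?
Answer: 1184/197 ≈ 6.0102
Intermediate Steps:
F = 4 (F = 2² = 4)
Z = 4
Z*(296/197) = 4*(296/197) = 1184/197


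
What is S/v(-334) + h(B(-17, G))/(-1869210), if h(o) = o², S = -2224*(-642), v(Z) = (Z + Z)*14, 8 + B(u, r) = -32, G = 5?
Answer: -680838764/4459401 ≈ -152.67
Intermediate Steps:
B(u, r) = -40 (B(u, r) = -8 - 32 = -40)
v(Z) = 28*Z (v(Z) = (2*Z)*14 = 28*Z)
S = 1427808
S/v(-334) + h(B(-17, G))/(-1869210) = 1427808/((28*(-334))) + (-40)²/(-1869210) = 1427808/(-9352) + 1600*(-1/1869210) = 1427808*(-1/9352) - 160/186921 = -178476/1169 - 160/186921 = -680838764/4459401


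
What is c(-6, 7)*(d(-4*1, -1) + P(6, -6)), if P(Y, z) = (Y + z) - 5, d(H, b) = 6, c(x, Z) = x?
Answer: -6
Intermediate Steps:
P(Y, z) = -5 + Y + z
c(-6, 7)*(d(-4*1, -1) + P(6, -6)) = -6*(6 + (-5 + 6 - 6)) = -6*(6 - 5) = -6*1 = -6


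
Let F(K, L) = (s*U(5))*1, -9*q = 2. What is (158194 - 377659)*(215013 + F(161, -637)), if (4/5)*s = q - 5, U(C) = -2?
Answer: -94381386565/2 ≈ -4.7191e+10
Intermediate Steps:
q = -2/9 (q = -⅑*2 = -2/9 ≈ -0.22222)
s = -235/36 (s = 5*(-2/9 - 5)/4 = (5/4)*(-47/9) = -235/36 ≈ -6.5278)
F(K, L) = 235/18 (F(K, L) = -235/36*(-2)*1 = (235/18)*1 = 235/18)
(158194 - 377659)*(215013 + F(161, -637)) = (158194 - 377659)*(215013 + 235/18) = -219465*3870469/18 = -94381386565/2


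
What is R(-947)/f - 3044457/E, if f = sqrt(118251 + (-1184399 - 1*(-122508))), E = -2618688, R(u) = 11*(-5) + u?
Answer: 1014819/872896 + 501*I*sqrt(235910)/235910 ≈ 1.1626 + 1.0315*I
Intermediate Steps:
R(u) = -55 + u
f = 2*I*sqrt(235910) (f = sqrt(118251 + (-1184399 + 122508)) = sqrt(118251 - 1061891) = sqrt(-943640) = 2*I*sqrt(235910) ≈ 971.41*I)
R(-947)/f - 3044457/E = (-55 - 947)/((2*I*sqrt(235910))) - 3044457/(-2618688) = -(-501)*I*sqrt(235910)/235910 - 3044457*(-1/2618688) = 501*I*sqrt(235910)/235910 + 1014819/872896 = 1014819/872896 + 501*I*sqrt(235910)/235910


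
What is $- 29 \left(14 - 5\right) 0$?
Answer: $0$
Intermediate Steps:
$- 29 \left(14 - 5\right) 0 = \left(-29\right) 9 \cdot 0 = \left(-261\right) 0 = 0$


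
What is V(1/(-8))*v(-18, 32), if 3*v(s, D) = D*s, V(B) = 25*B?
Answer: 600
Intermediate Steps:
v(s, D) = D*s/3 (v(s, D) = (D*s)/3 = D*s/3)
V(1/(-8))*v(-18, 32) = (25/(-8))*((⅓)*32*(-18)) = (25*(-⅛))*(-192) = -25/8*(-192) = 600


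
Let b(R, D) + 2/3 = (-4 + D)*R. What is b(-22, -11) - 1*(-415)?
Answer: 2233/3 ≈ 744.33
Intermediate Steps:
b(R, D) = -2/3 + R*(-4 + D) (b(R, D) = -2/3 + (-4 + D)*R = -2/3 + R*(-4 + D))
b(-22, -11) - 1*(-415) = (-2/3 - 4*(-22) - 11*(-22)) - 1*(-415) = (-2/3 + 88 + 242) + 415 = 988/3 + 415 = 2233/3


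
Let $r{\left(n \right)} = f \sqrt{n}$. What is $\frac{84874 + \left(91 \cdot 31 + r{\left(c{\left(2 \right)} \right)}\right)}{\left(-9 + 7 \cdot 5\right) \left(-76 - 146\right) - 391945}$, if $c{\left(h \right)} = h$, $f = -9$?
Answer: $- \frac{87695}{397717} + \frac{9 \sqrt{2}}{397717} \approx -0.22046$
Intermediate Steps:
$r{\left(n \right)} = - 9 \sqrt{n}$
$\frac{84874 + \left(91 \cdot 31 + r{\left(c{\left(2 \right)} \right)}\right)}{\left(-9 + 7 \cdot 5\right) \left(-76 - 146\right) - 391945} = \frac{84874 + \left(91 \cdot 31 - 9 \sqrt{2}\right)}{\left(-9 + 7 \cdot 5\right) \left(-76 - 146\right) - 391945} = \frac{84874 + \left(2821 - 9 \sqrt{2}\right)}{\left(-9 + 35\right) \left(-222\right) - 391945} = \frac{87695 - 9 \sqrt{2}}{26 \left(-222\right) - 391945} = \frac{87695 - 9 \sqrt{2}}{-5772 - 391945} = \frac{87695 - 9 \sqrt{2}}{-397717} = \left(87695 - 9 \sqrt{2}\right) \left(- \frac{1}{397717}\right) = - \frac{87695}{397717} + \frac{9 \sqrt{2}}{397717}$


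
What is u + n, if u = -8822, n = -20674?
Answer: -29496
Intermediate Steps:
u + n = -8822 - 20674 = -29496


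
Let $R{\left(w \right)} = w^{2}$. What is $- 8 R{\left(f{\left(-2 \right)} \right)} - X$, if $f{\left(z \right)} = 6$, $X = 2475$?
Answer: $-2763$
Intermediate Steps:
$- 8 R{\left(f{\left(-2 \right)} \right)} - X = - 8 \cdot 6^{2} - 2475 = \left(-8\right) 36 - 2475 = -288 - 2475 = -2763$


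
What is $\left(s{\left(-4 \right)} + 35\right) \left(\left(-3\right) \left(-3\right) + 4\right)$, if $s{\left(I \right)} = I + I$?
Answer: $351$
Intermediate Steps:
$s{\left(I \right)} = 2 I$
$\left(s{\left(-4 \right)} + 35\right) \left(\left(-3\right) \left(-3\right) + 4\right) = \left(2 \left(-4\right) + 35\right) \left(\left(-3\right) \left(-3\right) + 4\right) = \left(-8 + 35\right) \left(9 + 4\right) = 27 \cdot 13 = 351$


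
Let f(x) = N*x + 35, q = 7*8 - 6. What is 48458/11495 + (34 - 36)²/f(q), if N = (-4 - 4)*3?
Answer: 11281518/2678335 ≈ 4.2121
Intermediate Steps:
q = 50 (q = 56 - 6 = 50)
N = -24 (N = -8*3 = -24)
f(x) = 35 - 24*x (f(x) = -24*x + 35 = 35 - 24*x)
48458/11495 + (34 - 36)²/f(q) = 48458/11495 + (34 - 36)²/(35 - 24*50) = 48458*(1/11495) + (-2)²/(35 - 1200) = 48458/11495 + 4/(-1165) = 48458/11495 + 4*(-1/1165) = 48458/11495 - 4/1165 = 11281518/2678335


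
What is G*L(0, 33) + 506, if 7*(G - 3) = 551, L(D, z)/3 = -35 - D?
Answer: -8074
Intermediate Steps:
L(D, z) = -105 - 3*D (L(D, z) = 3*(-35 - D) = -105 - 3*D)
G = 572/7 (G = 3 + (⅐)*551 = 3 + 551/7 = 572/7 ≈ 81.714)
G*L(0, 33) + 506 = 572*(-105 - 3*0)/7 + 506 = 572*(-105 + 0)/7 + 506 = (572/7)*(-105) + 506 = -8580 + 506 = -8074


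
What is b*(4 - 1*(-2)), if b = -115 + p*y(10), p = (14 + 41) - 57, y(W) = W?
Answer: -810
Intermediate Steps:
p = -2 (p = 55 - 57 = -2)
b = -135 (b = -115 - 2*10 = -115 - 20 = -135)
b*(4 - 1*(-2)) = -135*(4 - 1*(-2)) = -135*(4 + 2) = -135*6 = -810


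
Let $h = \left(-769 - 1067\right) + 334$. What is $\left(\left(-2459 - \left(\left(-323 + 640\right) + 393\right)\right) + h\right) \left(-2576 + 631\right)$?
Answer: $9085095$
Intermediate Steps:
$h = -1502$ ($h = -1836 + 334 = -1502$)
$\left(\left(-2459 - \left(\left(-323 + 640\right) + 393\right)\right) + h\right) \left(-2576 + 631\right) = \left(\left(-2459 - \left(\left(-323 + 640\right) + 393\right)\right) - 1502\right) \left(-2576 + 631\right) = \left(\left(-2459 - \left(317 + 393\right)\right) - 1502\right) \left(-1945\right) = \left(\left(-2459 - 710\right) - 1502\right) \left(-1945\right) = \left(-3169 - 1502\right) \left(-1945\right) = \left(-4671\right) \left(-1945\right) = 9085095$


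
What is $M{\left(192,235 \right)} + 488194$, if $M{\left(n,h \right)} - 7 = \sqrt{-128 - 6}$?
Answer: $488201 + i \sqrt{134} \approx 4.882 \cdot 10^{5} + 11.576 i$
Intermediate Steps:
$M{\left(n,h \right)} = 7 + i \sqrt{134}$ ($M{\left(n,h \right)} = 7 + \sqrt{-128 - 6} = 7 + \sqrt{-134} = 7 + i \sqrt{134}$)
$M{\left(192,235 \right)} + 488194 = \left(7 + i \sqrt{134}\right) + 488194 = 488201 + i \sqrt{134}$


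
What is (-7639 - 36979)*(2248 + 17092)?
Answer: -862912120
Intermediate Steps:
(-7639 - 36979)*(2248 + 17092) = -44618*19340 = -862912120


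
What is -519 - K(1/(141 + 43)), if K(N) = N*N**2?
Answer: -3233112577/6229504 ≈ -519.00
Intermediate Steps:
K(N) = N**3
-519 - K(1/(141 + 43)) = -519 - (1/(141 + 43))**3 = -519 - (1/184)**3 = -519 - 1*1/6229504 = -519 - 1/6229504 = -3233112577/6229504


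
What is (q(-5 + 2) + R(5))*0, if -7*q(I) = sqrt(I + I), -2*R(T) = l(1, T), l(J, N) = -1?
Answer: 0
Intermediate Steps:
R(T) = 1/2 (R(T) = -1/2*(-1) = 1/2)
q(I) = -sqrt(2)*sqrt(I)/7 (q(I) = -sqrt(I + I)/7 = -sqrt(2)*sqrt(I)/7)
(q(-5 + 2) + R(5))*0 = (-sqrt(2)*sqrt(-5 + 2)/7 + 1/2)*0 = (-sqrt(2)*sqrt(-3)/7 + 1/2)*0 = (-sqrt(2)*I*sqrt(3)/7 + 1/2)*0 = (-I*sqrt(6)/7 + 1/2)*0 = (1/2 - I*sqrt(6)/7)*0 = 0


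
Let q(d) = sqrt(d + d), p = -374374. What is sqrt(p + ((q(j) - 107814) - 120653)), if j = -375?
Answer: sqrt(-602841 + 5*I*sqrt(30)) ≈ 0.018 + 776.43*I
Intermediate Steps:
q(d) = sqrt(2)*sqrt(d) (q(d) = sqrt(2*d) = sqrt(2)*sqrt(d))
sqrt(p + ((q(j) - 107814) - 120653)) = sqrt(-374374 + ((sqrt(2)*sqrt(-375) - 107814) - 120653)) = sqrt(-374374 + ((sqrt(2)*(5*I*sqrt(15)) - 107814) - 120653)) = sqrt(-374374 + ((5*I*sqrt(30) - 107814) - 120653)) = sqrt(-374374 + ((-107814 + 5*I*sqrt(30)) - 120653)) = sqrt(-374374 + (-228467 + 5*I*sqrt(30))) = sqrt(-602841 + 5*I*sqrt(30))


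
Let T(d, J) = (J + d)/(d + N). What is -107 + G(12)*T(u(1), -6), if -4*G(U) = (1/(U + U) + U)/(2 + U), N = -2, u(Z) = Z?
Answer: -145253/1344 ≈ -108.08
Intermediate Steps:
T(d, J) = (J + d)/(-2 + d) (T(d, J) = (J + d)/(d - 2) = (J + d)/(-2 + d))
G(U) = -(U + 1/(2*U))/(4*(2 + U)) (G(U) = -(1/(U + U) + U)/(4*(2 + U)) = -(1/(2*U) + U)/(4*(2 + U)) = -(U + 1/(2*U))/(4*(2 + U)))
-107 + G(12)*T(u(1), -6) = -107 + ((⅛)*(-1 - 2*12²)/(12*(2 + 12)))*((-6 + 1)/(-2 + 1)) = -107 + ((⅛)*(1/12)*(-1 - 2*144)/14)*(-5/(-1)) = -107 + ((⅛)*(1/12)*(1/14)*(-1 - 288))*(-1*(-5)) = -107 + ((⅛)*(1/12)*(1/14)*(-289))*5 = -107 - 289/1344*5 = -107 - 1445/1344 = -145253/1344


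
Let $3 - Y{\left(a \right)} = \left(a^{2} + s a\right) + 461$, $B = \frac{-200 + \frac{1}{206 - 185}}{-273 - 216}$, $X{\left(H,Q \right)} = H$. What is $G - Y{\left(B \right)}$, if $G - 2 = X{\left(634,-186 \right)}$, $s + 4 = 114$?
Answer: $\frac{120125662945}{105452361} \approx 1139.1$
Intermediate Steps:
$s = 110$ ($s = -4 + 114 = 110$)
$B = \frac{4199}{10269}$ ($B = \frac{-200 + \frac{1}{21}}{-489} = \left(-200 + \frac{1}{21}\right) \left(- \frac{1}{489}\right) = \left(- \frac{4199}{21}\right) \left(- \frac{1}{489}\right) = \frac{4199}{10269} \approx 0.4089$)
$Y{\left(a \right)} = -458 - a^{2} - 110 a$ ($Y{\left(a \right)} = 3 - \left(\left(a^{2} + 110 a\right) + 461\right) = 3 - \left(461 + a^{2} + 110 a\right) = -458 - a^{2} - 110 a$)
$G = 636$ ($G = 2 + 634 = 636$)
$G - Y{\left(B \right)} = 636 - \left(-458 - \left(\frac{4199}{10269}\right)^{2} - \frac{461890}{10269}\right) = 636 - \left(-458 - \frac{17631601}{105452361} - \frac{461890}{10269}\right) = 636 - - \frac{53057961349}{105452361} = 636 + \frac{53057961349}{105452361} = \frac{120125662945}{105452361}$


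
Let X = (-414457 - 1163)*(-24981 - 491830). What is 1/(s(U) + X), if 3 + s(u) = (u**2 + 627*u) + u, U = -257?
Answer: 1/214796892470 ≈ 4.6556e-12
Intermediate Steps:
s(u) = -3 + u**2 + 628*u (s(u) = -3 + ((u**2 + 627*u) + u) = -3 + (u**2 + 628*u) = -3 + u**2 + 628*u)
X = 214796987820 (X = -415620*(-516811) = 214796987820)
1/(s(U) + X) = 1/((-3 + (-257)**2 + 628*(-257)) + 214796987820) = 1/((-3 + 66049 - 161396) + 214796987820) = 1/(-95350 + 214796987820) = 1/214796892470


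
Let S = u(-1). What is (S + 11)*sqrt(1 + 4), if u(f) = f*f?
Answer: 12*sqrt(5) ≈ 26.833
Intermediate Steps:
u(f) = f**2
S = 1 (S = (-1)**2 = 1)
(S + 11)*sqrt(1 + 4) = (1 + 11)*sqrt(1 + 4) = 12*sqrt(5)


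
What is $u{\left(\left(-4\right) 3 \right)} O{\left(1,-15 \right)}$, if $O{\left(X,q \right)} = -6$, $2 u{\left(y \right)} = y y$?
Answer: $-432$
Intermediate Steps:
$u{\left(y \right)} = \frac{y^{2}}{2}$ ($u{\left(y \right)} = \frac{y y}{2} = \frac{y^{2}}{2}$)
$u{\left(\left(-4\right) 3 \right)} O{\left(1,-15 \right)} = \frac{\left(\left(-4\right) 3\right)^{2}}{2} \left(-6\right) = \frac{\left(-12\right)^{2}}{2} \left(-6\right) = \frac{1}{2} \cdot 144 \left(-6\right) = 72 \left(-6\right) = -432$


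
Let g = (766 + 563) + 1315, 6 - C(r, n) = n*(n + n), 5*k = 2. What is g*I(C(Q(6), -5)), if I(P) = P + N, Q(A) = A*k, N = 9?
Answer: -92540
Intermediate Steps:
k = 2/5 (k = (1/5)*2 = 2/5 ≈ 0.40000)
Q(A) = 2*A/5 (Q(A) = A*(2/5) = 2*A/5)
C(r, n) = 6 - 2*n**2 (C(r, n) = 6 - n*(n + n) = 6 - n*2*n = 6 - 2*n**2)
g = 2644 (g = 1329 + 1315 = 2644)
I(P) = 9 + P (I(P) = P + 9 = 9 + P)
g*I(C(Q(6), -5)) = 2644*(9 + (6 - 2*(-5)**2)) = 2644*(9 + (6 - 2*25)) = 2644*(9 + (6 - 50)) = 2644*(9 - 44) = 2644*(-35) = -92540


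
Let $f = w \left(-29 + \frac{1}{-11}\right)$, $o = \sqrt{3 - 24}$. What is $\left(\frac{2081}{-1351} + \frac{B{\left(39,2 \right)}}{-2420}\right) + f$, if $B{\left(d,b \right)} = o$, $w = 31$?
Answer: $- \frac{13424811}{14861} - \frac{i \sqrt{21}}{2420} \approx -903.36 - 0.0018936 i$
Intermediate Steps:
$o = i \sqrt{21}$ ($o = \sqrt{-21} = i \sqrt{21} \approx 4.5826 i$)
$B{\left(d,b \right)} = i \sqrt{21}$
$f = - \frac{9920}{11}$ ($f = 31 \left(-29 + \frac{1}{-11}\right) = 31 \left(-29 - \frac{1}{11}\right) = 31 \left(- \frac{320}{11}\right) = - \frac{9920}{11} \approx -901.82$)
$\left(\frac{2081}{-1351} + \frac{B{\left(39,2 \right)}}{-2420}\right) + f = \left(\frac{2081}{-1351} + \frac{i \sqrt{21}}{-2420}\right) - \frac{9920}{11} = \left(2081 \left(- \frac{1}{1351}\right) + i \sqrt{21} \left(- \frac{1}{2420}\right)\right) - \frac{9920}{11} = \left(- \frac{2081}{1351} - \frac{i \sqrt{21}}{2420}\right) - \frac{9920}{11} = - \frac{13424811}{14861} - \frac{i \sqrt{21}}{2420}$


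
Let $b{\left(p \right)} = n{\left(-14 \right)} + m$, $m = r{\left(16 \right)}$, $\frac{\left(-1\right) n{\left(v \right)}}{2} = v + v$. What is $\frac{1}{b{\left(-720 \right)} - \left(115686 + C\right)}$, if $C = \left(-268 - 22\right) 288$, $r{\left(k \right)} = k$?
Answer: $- \frac{1}{32094} \approx -3.1158 \cdot 10^{-5}$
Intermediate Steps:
$n{\left(v \right)} = - 4 v$ ($n{\left(v \right)} = - 2 \left(v + v\right) = - 2 \cdot 2 v = - 4 v$)
$C = -83520$ ($C = \left(-290\right) 288 = -83520$)
$m = 16$
$b{\left(p \right)} = 72$ ($b{\left(p \right)} = \left(-4\right) \left(-14\right) + 16 = 56 + 16 = 72$)
$\frac{1}{b{\left(-720 \right)} - \left(115686 + C\right)} = \frac{1}{72 - 32166} = \frac{1}{-32094} = - \frac{1}{32094}$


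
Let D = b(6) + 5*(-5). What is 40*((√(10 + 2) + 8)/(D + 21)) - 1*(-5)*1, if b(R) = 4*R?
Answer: 21 + 4*√3 ≈ 27.928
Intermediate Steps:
D = -1 (D = 4*6 + 5*(-5) = 24 - 25 = -1)
40*((√(10 + 2) + 8)/(D + 21)) - 1*(-5)*1 = 40*((√(10 + 2) + 8)/(-1 + 21)) - 1*(-5)*1 = 40*((√12 + 8)/20) + 5*1 = 40*((2*√3 + 8)*(1/20)) + 5 = 40*((8 + 2*√3)*(1/20)) + 5 = 40*(⅖ + √3/10) + 5 = (16 + 4*√3) + 5 = 21 + 4*√3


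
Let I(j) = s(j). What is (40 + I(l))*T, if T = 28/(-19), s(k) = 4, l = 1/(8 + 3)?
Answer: -1232/19 ≈ -64.842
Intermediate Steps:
l = 1/11 ≈ 0.090909
I(j) = 4
T = -28/19 (T = 28*(-1/19) = -28/19 ≈ -1.4737)
(40 + I(l))*T = (40 + 4)*(-28/19) = 44*(-28/19) = -1232/19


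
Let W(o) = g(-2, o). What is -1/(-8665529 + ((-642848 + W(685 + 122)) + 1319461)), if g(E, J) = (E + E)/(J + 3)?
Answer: 405/3235510982 ≈ 1.2517e-7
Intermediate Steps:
g(E, J) = 2*E/(3 + J) (g(E, J) = (2*E)/(3 + J) = 2*E/(3 + J))
W(o) = -4/(3 + o) (W(o) = 2*(-2)/(3 + o) = -4/(3 + o))
-1/(-8665529 + ((-642848 + W(685 + 122)) + 1319461)) = -1/(-8665529 + ((-642848 - 4/(3 + (685 + 122))) + 1319461)) = -1/(-8665529 + ((-642848 - 4/(3 + 807)) + 1319461)) = -1/(-8665529 + ((-642848 - 4/810) + 1319461)) = -1/(-8665529 + ((-642848 - 4*1/810) + 1319461)) = -1/(-8665529 + ((-642848 - 2/405) + 1319461)) = -1/(-8665529 + (-260353442/405 + 1319461)) = -1/(-8665529 + 274028263/405) = -1/(-3235510982/405) = -1*(-405/3235510982) = 405/3235510982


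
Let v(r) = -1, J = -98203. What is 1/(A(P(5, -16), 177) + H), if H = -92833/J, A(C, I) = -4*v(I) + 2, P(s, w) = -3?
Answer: 98203/682051 ≈ 0.14398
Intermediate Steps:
A(C, I) = 6 (A(C, I) = -4*(-1) + 2 = 4 + 2 = 6)
H = 92833/98203 (H = -92833/(-98203) = -92833*(-1/98203) = 92833/98203 ≈ 0.94532)
1/(A(P(5, -16), 177) + H) = 1/(6 + 92833/98203) = 1/(682051/98203) = 98203/682051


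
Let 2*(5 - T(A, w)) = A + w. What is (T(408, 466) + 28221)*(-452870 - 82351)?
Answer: -14873256369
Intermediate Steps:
T(A, w) = 5 - A/2 - w/2 (T(A, w) = 5 - (A + w)/2 = 5 + (-A/2 - w/2) = 5 - A/2 - w/2)
(T(408, 466) + 28221)*(-452870 - 82351) = ((5 - 1/2*408 - 1/2*466) + 28221)*(-452870 - 82351) = ((5 - 204 - 233) + 28221)*(-535221) = (-432 + 28221)*(-535221) = 27789*(-535221) = -14873256369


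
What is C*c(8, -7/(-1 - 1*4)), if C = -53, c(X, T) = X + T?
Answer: -2491/5 ≈ -498.20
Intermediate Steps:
c(X, T) = T + X
C*c(8, -7/(-1 - 1*4)) = -53*(-7/(-1 - 1*4) + 8) = -53*(-7/(-1 - 4) + 8) = -53*(-7/(-5) + 8) = -53*(-7*(-⅕) + 8) = -53*(7/5 + 8) = -53*47/5 = -2491/5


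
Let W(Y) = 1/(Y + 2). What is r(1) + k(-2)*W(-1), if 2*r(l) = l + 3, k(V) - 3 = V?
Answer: 3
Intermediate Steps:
W(Y) = 1/(2 + Y)
k(V) = 3 + V
r(l) = 3/2 + l/2 (r(l) = (l + 3)/2 = (3 + l)/2 = 3/2 + l/2)
r(1) + k(-2)*W(-1) = (3/2 + (½)*1) + (3 - 2)/(2 - 1) = (3/2 + ½) + 1/1 = 2 + 1*1 = 2 + 1 = 3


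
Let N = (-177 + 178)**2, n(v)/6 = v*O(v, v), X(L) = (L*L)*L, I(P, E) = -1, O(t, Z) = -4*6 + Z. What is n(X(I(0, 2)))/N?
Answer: 150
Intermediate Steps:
O(t, Z) = -24 + Z
X(L) = L**3 (X(L) = L**2*L = L**3)
n(v) = 6*v*(-24 + v) (n(v) = 6*(v*(-24 + v)) = 6*v*(-24 + v))
N = 1 (N = 1**2 = 1)
n(X(I(0, 2)))/N = (6*(-1)**3*(-24 + (-1)**3))/1 = (6*(-1)*(-24 - 1))*1 = (6*(-1)*(-25))*1 = 150*1 = 150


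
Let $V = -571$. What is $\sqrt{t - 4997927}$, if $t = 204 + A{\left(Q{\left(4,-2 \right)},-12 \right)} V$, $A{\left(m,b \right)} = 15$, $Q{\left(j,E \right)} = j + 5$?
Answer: $4 i \sqrt{312893} \approx 2237.5 i$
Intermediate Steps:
$Q{\left(j,E \right)} = 5 + j$
$t = -8361$ ($t = 204 + 15 \left(-571\right) = 204 - 8565 = -8361$)
$\sqrt{t - 4997927} = \sqrt{-8361 - 4997927} = \sqrt{-5006288} = 4 i \sqrt{312893}$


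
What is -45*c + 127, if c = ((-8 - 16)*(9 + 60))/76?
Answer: 21043/19 ≈ 1107.5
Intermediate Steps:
c = -414/19 (c = -24*69*(1/76) = -1656*1/76 = -414/19 ≈ -21.789)
-45*c + 127 = -45*(-414/19) + 127 = 18630/19 + 127 = 21043/19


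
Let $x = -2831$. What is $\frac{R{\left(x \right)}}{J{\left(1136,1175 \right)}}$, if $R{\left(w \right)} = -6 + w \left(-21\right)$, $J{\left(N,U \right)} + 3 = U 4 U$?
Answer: $\frac{59445}{5522497} \approx 0.010764$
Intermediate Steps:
$J{\left(N,U \right)} = -3 + 4 U^{2}$ ($J{\left(N,U \right)} = -3 + U 4 U = -3 + 4 U U = -3 + 4 U^{2}$)
$R{\left(w \right)} = -6 - 21 w$
$\frac{R{\left(x \right)}}{J{\left(1136,1175 \right)}} = \frac{-6 - -59451}{-3 + 4 \cdot 1175^{2}} = \frac{-6 + 59451}{-3 + 4 \cdot 1380625} = \frac{59445}{-3 + 5522500} = \frac{59445}{5522497}$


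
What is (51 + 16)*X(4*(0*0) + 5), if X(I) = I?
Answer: 335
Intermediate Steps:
(51 + 16)*X(4*(0*0) + 5) = (51 + 16)*(4*(0*0) + 5) = 67*(4*0 + 5) = 67*(0 + 5) = 67*5 = 335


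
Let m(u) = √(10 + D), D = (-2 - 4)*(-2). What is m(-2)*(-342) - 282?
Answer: -282 - 342*√22 ≈ -1886.1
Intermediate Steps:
D = 12 (D = -6*(-2) = 12)
m(u) = √22 (m(u) = √(10 + 12) = √22)
m(-2)*(-342) - 282 = √22*(-342) - 282 = -342*√22 - 282 = -282 - 342*√22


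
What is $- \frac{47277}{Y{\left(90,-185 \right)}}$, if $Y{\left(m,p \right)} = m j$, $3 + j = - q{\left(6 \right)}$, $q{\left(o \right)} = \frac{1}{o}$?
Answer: $\frac{15759}{95} \approx 165.88$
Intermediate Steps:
$j = - \frac{19}{6}$ ($j = -3 - \frac{1}{6} = - \frac{19}{6} \approx -3.1667$)
$Y{\left(m,p \right)} = - \frac{19 m}{6}$ ($Y{\left(m,p \right)} = m \left(- \frac{19}{6}\right) = - \frac{19 m}{6}$)
$- \frac{47277}{Y{\left(90,-185 \right)}} = - \frac{47277}{\left(- \frac{19}{6}\right) 90} = - \frac{47277}{-285} = \left(-47277\right) \left(- \frac{1}{285}\right) = \frac{15759}{95}$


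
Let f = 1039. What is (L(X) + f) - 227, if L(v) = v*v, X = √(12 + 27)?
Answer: 851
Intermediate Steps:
X = √39 ≈ 6.2450
L(v) = v²
(L(X) + f) - 227 = ((√39)² + 1039) - 227 = (39 + 1039) - 227 = 1078 - 227 = 851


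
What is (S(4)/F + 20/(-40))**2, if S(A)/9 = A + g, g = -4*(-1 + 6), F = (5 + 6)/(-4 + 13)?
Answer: 6775609/484 ≈ 13999.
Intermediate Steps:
F = 11/9 ≈ 1.2222
g = -20 (g = -4*5 = -20)
S(A) = -180 + 9*A (S(A) = 9*(A - 20) = 9*(-20 + A) = -180 + 9*A)
(S(4)/F + 20/(-40))**2 = ((-180 + 9*4)/(11/9) + 20/(-40))**2 = ((-180 + 36)*(9/11) + 20*(-1/40))**2 = (-144*9/11 - 1/2)**2 = (-1296/11 - 1/2)**2 = (-2603/22)**2 = 6775609/484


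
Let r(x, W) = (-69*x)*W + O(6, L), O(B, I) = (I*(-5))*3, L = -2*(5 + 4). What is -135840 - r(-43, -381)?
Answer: 994317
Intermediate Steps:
L = -18 (L = -2*9 = -18)
O(B, I) = -15*I (O(B, I) = -5*I*3 = -15*I)
r(x, W) = 270 - 69*W*x (r(x, W) = (-69*x)*W - 15*(-18) = -69*W*x + 270 = 270 - 69*W*x)
-135840 - r(-43, -381) = -135840 - (270 - 69*(-381)*(-43)) = -135840 - (270 - 1130427) = -135840 - 1*(-1130157) = -135840 + 1130157 = 994317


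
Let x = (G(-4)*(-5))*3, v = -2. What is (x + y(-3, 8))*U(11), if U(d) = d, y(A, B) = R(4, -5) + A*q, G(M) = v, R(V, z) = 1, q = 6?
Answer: 143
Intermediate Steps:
G(M) = -2
y(A, B) = 1 + 6*A (y(A, B) = 1 + A*6 = 1 + 6*A)
x = 30 (x = -2*(-5)*3 = 10*3 = 30)
(x + y(-3, 8))*U(11) = (30 + (1 + 6*(-3)))*11 = (30 + (1 - 18))*11 = (30 - 17)*11 = 13*11 = 143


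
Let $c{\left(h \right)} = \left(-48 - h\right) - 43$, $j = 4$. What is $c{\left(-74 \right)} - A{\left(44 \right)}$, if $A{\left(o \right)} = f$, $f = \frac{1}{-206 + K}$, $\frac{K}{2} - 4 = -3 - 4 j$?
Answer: $- \frac{4011}{236} \approx -16.996$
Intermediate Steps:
$K = -30$ ($K = 8 + 2 \left(-3 - 16\right) = 8 + 2 \left(-19\right) = 8 - 38 = -30$)
$c{\left(h \right)} = -91 - h$ ($c{\left(h \right)} = \left(-48 - h\right) - 43 = -91 - h$)
$f = - \frac{1}{236}$ ($f = \frac{1}{-206 - 30} = \frac{1}{-236} = - \frac{1}{236} \approx -0.0042373$)
$A{\left(o \right)} = - \frac{1}{236}$
$c{\left(-74 \right)} - A{\left(44 \right)} = \left(-91 - -74\right) - - \frac{1}{236} = \left(-91 + 74\right) + \frac{1}{236} = -17 + \frac{1}{236} = - \frac{4011}{236}$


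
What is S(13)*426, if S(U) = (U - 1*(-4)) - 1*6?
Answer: 4686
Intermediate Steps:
S(U) = -2 + U (S(U) = (U + 4) - 6 = (4 + U) - 6 = -2 + U)
S(13)*426 = (-2 + 13)*426 = 11*426 = 4686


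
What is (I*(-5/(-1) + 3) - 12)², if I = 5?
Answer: 784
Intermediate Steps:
(I*(-5/(-1) + 3) - 12)² = (5*(-5/(-1) + 3) - 12)² = (5*(-5*(-1) + 3) - 12)² = (5*(5 + 3) - 12)² = (5*8 - 12)² = (40 - 12)² = 28² = 784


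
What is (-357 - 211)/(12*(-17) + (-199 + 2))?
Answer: 568/401 ≈ 1.4165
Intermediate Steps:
(-357 - 211)/(12*(-17) + (-199 + 2)) = -568/(-204 - 197) = -568/(-401) = -568*(-1/401) = 568/401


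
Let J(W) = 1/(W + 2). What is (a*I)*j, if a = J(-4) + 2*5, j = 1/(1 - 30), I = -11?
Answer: 209/58 ≈ 3.6034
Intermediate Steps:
J(W) = 1/(2 + W)
j = -1/29 (j = 1/(-29) = -1/29 ≈ -0.034483)
a = 19/2 (a = 1/(2 - 4) + 2*5 = 1/(-2) + 10 = -½ + 10 = 19/2 ≈ 9.5000)
(a*I)*j = ((19/2)*(-11))*(-1/29) = -209/2*(-1/29) = 209/58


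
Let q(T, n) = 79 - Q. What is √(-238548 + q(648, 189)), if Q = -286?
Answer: I*√238183 ≈ 488.04*I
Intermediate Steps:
q(T, n) = 365 (q(T, n) = 79 - 1*(-286) = 79 + 286 = 365)
√(-238548 + q(648, 189)) = √(-238548 + 365) = √(-238183) = I*√238183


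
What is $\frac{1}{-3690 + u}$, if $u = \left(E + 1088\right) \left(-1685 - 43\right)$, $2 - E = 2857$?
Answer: $\frac{1}{3049686} \approx 3.279 \cdot 10^{-7}$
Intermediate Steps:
$E = -2855$ ($E = 2 - 2857 = -2855$)
$u = 3053376$ ($u = \left(-2855 + 1088\right) \left(-1685 - 43\right) = \left(-1767\right) \left(-1728\right) = 3053376$)
$\frac{1}{-3690 + u} = \frac{1}{-3690 + 3053376} = \frac{1}{3049686}$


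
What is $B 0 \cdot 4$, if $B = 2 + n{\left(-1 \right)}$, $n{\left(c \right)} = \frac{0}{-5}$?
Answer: $0$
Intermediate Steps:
$n{\left(c \right)} = 0$ ($n{\left(c \right)} = 0 \left(- \frac{1}{5}\right) = 0$)
$B = 2$ ($B = 2 + 0 = 2$)
$B 0 \cdot 4 = 2 \cdot 0 \cdot 4 = 0 \cdot 4 = 0$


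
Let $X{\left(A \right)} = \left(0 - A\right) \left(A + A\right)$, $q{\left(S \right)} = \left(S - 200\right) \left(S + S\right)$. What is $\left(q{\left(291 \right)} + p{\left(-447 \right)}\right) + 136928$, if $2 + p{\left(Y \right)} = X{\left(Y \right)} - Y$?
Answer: $-209283$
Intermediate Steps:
$q{\left(S \right)} = 2 S \left(-200 + S\right)$ ($q{\left(S \right)} = \left(-200 + S\right) 2 S = 2 S \left(-200 + S\right)$)
$X{\left(A \right)} = - 2 A^{2}$ ($X{\left(A \right)} = - A 2 A = - 2 A^{2}$)
$p{\left(Y \right)} = -2 - Y - 2 Y^{2}$ ($p{\left(Y \right)} = -2 - \left(Y + 2 Y^{2}\right) = -2 - Y - 2 Y^{2}$)
$\left(q{\left(291 \right)} + p{\left(-447 \right)}\right) + 136928 = \left(2 \cdot 291 \left(-200 + 291\right) - \left(-445 + 399618\right)\right) + 136928 = \left(2 \cdot 291 \cdot 91 - 399173\right) + 136928 = \left(52962 - 399173\right) + 136928 = -346211 + 136928 = -209283$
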